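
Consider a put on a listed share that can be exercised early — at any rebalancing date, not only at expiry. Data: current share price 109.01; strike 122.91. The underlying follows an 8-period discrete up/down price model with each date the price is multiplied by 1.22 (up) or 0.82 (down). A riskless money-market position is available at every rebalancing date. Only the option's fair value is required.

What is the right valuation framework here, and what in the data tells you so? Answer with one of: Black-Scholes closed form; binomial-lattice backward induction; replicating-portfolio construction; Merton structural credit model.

framework: binomial-lattice backward induction

Key observation: the defining feature is the embedded early-exercise option across 8 discrete dates on the spot-109.01 tree; pricing the strike-122.91 put means working backward with an exercise test at every node.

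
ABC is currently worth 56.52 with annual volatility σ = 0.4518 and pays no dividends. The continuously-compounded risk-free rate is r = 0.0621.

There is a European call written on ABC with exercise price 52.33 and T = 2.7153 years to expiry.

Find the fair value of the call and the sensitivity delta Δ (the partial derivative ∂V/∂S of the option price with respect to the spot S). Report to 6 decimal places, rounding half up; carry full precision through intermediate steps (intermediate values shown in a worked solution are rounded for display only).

price = 21.523583
Δ = 0.758721

σ√T = 0.4518·√2.7153 = 0.744484
d₁ = (ln(S/K) + (r+σ²/2)T) / (σ√T) = (ln(56.52/52.33) + (0.0621+0.4518²/2)·2.7153) / 0.744484 = (0.077025 + 0.445748) / 0.744484 = 0.702195
d₂ = d₁ − σ√T = 0.702195 − 0.744484 = -0.042288
e^{−rT} = 0.844830
N(d₁) = 0.758721,  N(d₂) = 0.483134
Call price V = S·N(d₁) − K·e^{−rT}·N(d₂) = 42.882926 − 21.359343 = 21.523583
Δ = N(d₁) = 0.758721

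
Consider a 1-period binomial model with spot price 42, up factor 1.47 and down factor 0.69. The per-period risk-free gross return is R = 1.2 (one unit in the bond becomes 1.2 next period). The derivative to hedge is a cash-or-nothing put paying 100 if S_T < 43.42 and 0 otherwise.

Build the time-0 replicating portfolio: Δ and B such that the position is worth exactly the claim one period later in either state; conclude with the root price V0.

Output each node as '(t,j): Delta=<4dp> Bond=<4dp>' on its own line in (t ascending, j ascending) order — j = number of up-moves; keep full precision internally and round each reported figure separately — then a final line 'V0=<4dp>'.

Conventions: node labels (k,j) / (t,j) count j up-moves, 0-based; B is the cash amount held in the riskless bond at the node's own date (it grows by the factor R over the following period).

(0,0): Delta=-3.0525 Bond=157.0513
V0=28.8462

Arbitrage-free pricing uses the up-move probability p* = (R−d)/(u−d) = 0.6538, discounting each step at R = 1.2.
Expiry values: V(1,0)=100.0000, V(1,1)=0.0000
(0,0): S=42.0000. Δ = (V_up−V_dn)/(S_up−S_dn) = (0.0000−100.0000)/(61.7400−28.9800) = -3.0525. V = [p*·0.0000 + (1−p*)·100.0000]/1.2 = 28.8462. B = V − Δ·S = 157.0513.
Sanity check at the root: Δ(0,0)·S0 + B(0,0) reproduces V0 = 28.8462.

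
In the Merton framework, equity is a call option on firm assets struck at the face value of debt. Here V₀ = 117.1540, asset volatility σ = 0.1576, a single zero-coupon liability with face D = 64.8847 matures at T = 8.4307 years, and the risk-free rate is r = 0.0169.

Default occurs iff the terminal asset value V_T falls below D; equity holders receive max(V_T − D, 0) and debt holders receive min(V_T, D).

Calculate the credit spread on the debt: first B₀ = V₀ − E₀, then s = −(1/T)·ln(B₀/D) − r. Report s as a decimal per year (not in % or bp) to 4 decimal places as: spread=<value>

spread=0.0018

Equity is a call on the firm's assets struck at D = 64.8847:
d₁ = [ln(V₀/D) + (r + σ²/2)T] / (σ√T)
   = [ln(117.1540/64.8847) + (0.0169 + 0.5·0.1576²)·8.4307] / (0.1576·√8.4307)
   = [0.590877 + 0.247179] / 0.457602 = 1.831408
d₂ = d₁ − σ√T = 1.831408 − 0.457602 = 1.373806
N(d₁) = 0.966480,  N(d₂) = 0.915249,  e^(−rT) = 0.867206
E₀ = V₀·N(d₁) − D·e^(−rT)·N(d₂)
   = 117.1540·0.966480 − 64.8847·0.867206·0.915249 = 61.727423
B₀ = V₀ − E₀ = 117.1540 − 61.727423 = 55.426577
spread = −(1/T)·ln(B₀/D) − r = −(1/8.4307)·ln(55.426577/64.8847) − 0.0169 = 0.00178797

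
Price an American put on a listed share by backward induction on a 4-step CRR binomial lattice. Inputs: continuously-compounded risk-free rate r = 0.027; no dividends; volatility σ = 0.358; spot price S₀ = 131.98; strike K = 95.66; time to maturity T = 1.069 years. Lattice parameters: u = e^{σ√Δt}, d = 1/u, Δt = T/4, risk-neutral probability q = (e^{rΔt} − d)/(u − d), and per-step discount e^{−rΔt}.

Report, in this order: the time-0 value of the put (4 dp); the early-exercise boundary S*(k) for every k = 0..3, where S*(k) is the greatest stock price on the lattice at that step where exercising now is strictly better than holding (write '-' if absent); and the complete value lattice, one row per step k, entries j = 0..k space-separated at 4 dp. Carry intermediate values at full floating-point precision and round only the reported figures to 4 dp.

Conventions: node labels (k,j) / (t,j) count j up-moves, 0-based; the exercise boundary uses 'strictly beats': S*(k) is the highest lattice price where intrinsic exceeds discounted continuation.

price = 3.7556
boundary = - - - 75.7496
tree:
3.7556
6.6029 0.6448
11.5193 1.2332 0.0000
19.9104 2.3583 0.0000 0.0000
32.7088 4.5101 0.0000 0.0000 0.0000

params: Δt=0.26725 u=1.20331 d=0.83104 q=0.47332 e^(-rΔt)=0.99281
t_4 payoffs: 32.7088 4.5101 0.0000 0.0000 0.0000
t_3: node(3,0) S=75.7496 payoff=19.9104 vs cont=19.2226 → 19.9104 [stop]  node(3,1) S=109.6812 payoff=0.0000 vs cont=2.3583 → 2.3583 [wait]  node(3,2) S=158.8123 payoff=0.0000 vs cont=0.0000 → 0.0000 [wait]  node(3,3) S=229.9514 payoff=0.0000 vs cont=0.0000 → 0.0000 [wait]  ⇒ S*(3)=75.7496
t_2: node(2,0) S=91.1499 payoff=4.5101 vs cont=11.5193 → 11.5193 [wait]  node(2,1) S=131.9800 payoff=0.0000 vs cont=1.2332 → 1.2332 [wait]  node(2,2) S=191.0997 payoff=0.0000 vs cont=0.0000 → 0.0000 [wait]  ⇒ S*(2)=-
t_1: node(1,0) S=109.6812 payoff=0.0000 vs cont=6.6029 → 6.6029 [wait]  node(1,1) S=158.8123 payoff=0.0000 vs cont=0.6448 → 0.6448 [wait]  ⇒ S*(1)=-
t_0: node(0,0) S=131.9800 payoff=0.0000 vs cont=3.7556 → 3.7556 [wait]  ⇒ S*(0)=-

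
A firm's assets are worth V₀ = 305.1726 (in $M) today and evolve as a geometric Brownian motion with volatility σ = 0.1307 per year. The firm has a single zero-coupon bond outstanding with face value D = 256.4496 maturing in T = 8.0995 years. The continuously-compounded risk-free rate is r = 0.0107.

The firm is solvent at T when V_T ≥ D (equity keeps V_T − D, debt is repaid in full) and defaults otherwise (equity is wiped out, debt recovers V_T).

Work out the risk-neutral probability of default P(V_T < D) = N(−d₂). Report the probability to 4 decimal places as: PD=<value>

PD=0.3034

Work the structural quantities from V₀ = 305.1726 against face 256.4496:
d₁ = [ln(V₀/D) + (r + σ²/2)T] / (σ√T)
   = [ln(305.1726/256.4496) + (0.0107 + 0.5·0.1307²)·8.0995] / (0.1307·√8.0995)
   = [0.173945 + 0.155844] / 0.371967 = 0.886610
d₂ = d₁ − σ√T = 0.886610 − 0.371967 = 0.514643
risk-neutral PD = N(−d₂) = N(-0.514643) = 0.303401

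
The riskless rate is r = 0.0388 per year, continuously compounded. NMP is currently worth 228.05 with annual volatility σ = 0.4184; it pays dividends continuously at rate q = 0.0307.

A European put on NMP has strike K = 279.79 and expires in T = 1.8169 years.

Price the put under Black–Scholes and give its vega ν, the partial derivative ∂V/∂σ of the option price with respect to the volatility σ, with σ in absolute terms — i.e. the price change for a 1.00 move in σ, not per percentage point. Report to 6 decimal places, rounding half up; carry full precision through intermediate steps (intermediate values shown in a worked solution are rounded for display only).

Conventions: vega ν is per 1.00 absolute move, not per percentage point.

price = 78.305007
ν = 115.807501

σ√T = 0.4184·√1.8169 = 0.563972
d₁ = (ln(S/K) + (r−q+σ²/2)T) / (σ√T) = (ln(228.05/279.79) + (0.0388−0.0307+0.4184²/2)·1.8169) / 0.563972 = (-0.204474 + 0.173749) / 0.563972 = -0.054481
d₂ = d₁ − σ√T = -0.054481 − 0.563972 = -0.618452
e^{−rT} = 0.931932
e^{−qT} = 0.945748
N(−d₁) = 0.521724,  N(−d₂) = 0.731861
Put price V = K·e^{−rT}·N(−d₂) − S·e^{−qT}·N(−d₁) = 190.829324 − 112.524317 = 78.305007
φ(d₁) = (1/√(2π))·e^{−d₁²/2} = 0.398351
ν = S·e^{−qT}·φ(d₁)·√T = 115.807501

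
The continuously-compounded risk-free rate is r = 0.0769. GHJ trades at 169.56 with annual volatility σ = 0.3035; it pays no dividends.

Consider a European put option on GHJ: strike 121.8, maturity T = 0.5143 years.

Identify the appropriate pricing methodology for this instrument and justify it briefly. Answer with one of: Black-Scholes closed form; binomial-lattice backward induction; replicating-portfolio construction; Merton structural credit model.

Key observation: with GHJ following a GBM at constant σ and r, the European put struck at 121.8 prices in closed form — nothing here needs a stepwise model or a balance sheet.

framework: Black-Scholes closed form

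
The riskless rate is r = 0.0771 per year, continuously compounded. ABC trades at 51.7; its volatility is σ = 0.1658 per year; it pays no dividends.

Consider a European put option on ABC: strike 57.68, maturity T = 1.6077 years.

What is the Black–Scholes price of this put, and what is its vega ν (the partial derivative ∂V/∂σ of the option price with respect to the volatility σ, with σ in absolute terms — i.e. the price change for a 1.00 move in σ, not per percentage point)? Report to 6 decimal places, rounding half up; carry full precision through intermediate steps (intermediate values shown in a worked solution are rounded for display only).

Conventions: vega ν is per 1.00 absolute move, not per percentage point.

price = 3.934894
ν = 25.758578

σ√T = 0.1658·√1.6077 = 0.210226
d₁ = (ln(S/K) + (r+σ²/2)T) / (σ√T) = (ln(51.7/57.68) + (0.0771+0.1658²/2)·1.6077) / 0.210226 = (-0.109453 + 0.146051) / 0.210226 = 0.174091
d₂ = d₁ − σ√T = 0.174091 − 0.210226 = -0.036135
e^{−rT} = 0.883421
N(−d₁) = 0.430897,  N(−d₂) = 0.514413
Put price V = K·e^{−rT}·N(−d₂) − S·N(−d₁) = 26.212267 − 22.277373 = 3.934894
φ(d₁) = (1/√(2π))·e^{−d₁²/2} = 0.392942
ν = S·φ(d₁)·√T = 25.758578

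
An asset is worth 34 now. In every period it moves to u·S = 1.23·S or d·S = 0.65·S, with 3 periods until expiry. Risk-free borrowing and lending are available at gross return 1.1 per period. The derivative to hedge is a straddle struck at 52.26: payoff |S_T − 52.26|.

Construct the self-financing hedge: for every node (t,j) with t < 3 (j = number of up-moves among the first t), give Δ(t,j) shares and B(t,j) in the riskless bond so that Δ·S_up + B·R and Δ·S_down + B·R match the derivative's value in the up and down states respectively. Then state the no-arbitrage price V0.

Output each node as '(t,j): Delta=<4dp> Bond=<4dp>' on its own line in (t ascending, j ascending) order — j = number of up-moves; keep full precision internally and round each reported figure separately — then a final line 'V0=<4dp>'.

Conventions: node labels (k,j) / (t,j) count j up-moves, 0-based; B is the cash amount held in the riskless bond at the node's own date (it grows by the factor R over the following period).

(0,0): Delta=-0.4445 Bond=28.1035
(1,0): Delta=-1.0000 Bond=43.1901
(1,1): Delta=-0.3597 Bond=27.3674
(2,0): Delta=-1.0000 Bond=47.5091
(2,1): Delta=-1.0000 Bond=47.5091
(2,2): Delta=-0.2620 Bond=25.0760
V0=12.9900

No-arbitrage ⇒ martingale measure with p* = (R−d)/(u−d) = 0.7759.
Expiry values: V(3,0)=42.9227, V(3,1)=34.5910, V(3,2)=18.8249, V(3,3)=11.0095
  t=2,j=0: stock 14.3650 → up 17.6690 (V=34.5910), down 9.3373 (V=42.9227). Price 33.1441; hedge Δ=-1.0000, bond B=47.5091.
  t=2,j=1: stock 27.1830 → up 33.4351 (V=18.8249), down 17.6689 (V=34.5910). Price 20.3261; hedge Δ=-1.0000, bond B=47.5091.
  t=2,j=2: stock 51.4386 → up 63.2695 (V=11.0095), down 33.4351 (V=18.8249). Price 11.6011; hedge Δ=-0.2620, bond B=25.0760.
  t=1,j=0: stock 22.1000 → up 27.1830 (V=20.3261), down 14.3650 (V=33.1441). Price 21.0901; hedge Δ=-1.0000, bond B=43.1901.
  t=1,j=1: stock 41.8200 → up 51.4386 (V=11.6011), down 27.1830 (V=20.3261). Price 12.3243; hedge Δ=-0.3597, bond B=27.3674.
  t=0,j=0: stock 34.0000 → up 41.8200 (V=12.3243), down 22.1000 (V=21.0901). Price 12.9900; hedge Δ=-0.4445, bond B=28.1035.
Sanity check at the root: Δ(0,0)·S0 + B(0,0) reproduces V0 = 12.9900.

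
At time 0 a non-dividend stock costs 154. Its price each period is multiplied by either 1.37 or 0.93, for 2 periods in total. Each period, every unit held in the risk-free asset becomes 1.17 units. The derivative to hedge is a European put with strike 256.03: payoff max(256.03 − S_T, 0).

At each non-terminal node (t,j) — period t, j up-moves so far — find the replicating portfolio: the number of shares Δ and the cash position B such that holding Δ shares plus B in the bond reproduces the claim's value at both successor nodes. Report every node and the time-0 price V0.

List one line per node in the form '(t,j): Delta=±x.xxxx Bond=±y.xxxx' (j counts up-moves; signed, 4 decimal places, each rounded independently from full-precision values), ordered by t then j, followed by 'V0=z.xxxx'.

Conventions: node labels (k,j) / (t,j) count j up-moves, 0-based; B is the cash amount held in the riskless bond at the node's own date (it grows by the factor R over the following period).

No-arbitrage ⇒ martingale measure with p* = (R−d)/(u−d) = 0.5455.
Terminal payoffs: V(2,0)=122.8354, V(2,1)=59.8186, V(2,2)=0.0000
Node (1,0) S=143.2200: V=(p*·59.8186+(1−p*)·122.8354)/1.17=75.6091; Δ=(59.8186−122.8354)/(196.2114−133.1946)=-1.0000; B=V−Δ·S=218.8291
Node (1,1) S=210.9800: V=(p*·0.0000+(1−p*)·59.8186)/1.17=23.2395; Δ=(0.0000−59.8186)/(289.0426−196.2114)=-0.6444; B=V−Δ·S=159.1909
Node (0,0) S=154.0000: V=(p*·23.2395+(1−p*)·75.6091)/1.17=40.2084; Δ=(23.2395−75.6091)/(210.9800−143.2200)=-0.7729; B=V−Δ·S=159.2301
Check: Δ(0,0)·S0 + B(0,0) = 40.2084 = V0.

(0,0): Delta=-0.7729 Bond=159.2301
(1,0): Delta=-1.0000 Bond=218.8291
(1,1): Delta=-0.6444 Bond=159.1909
V0=40.2084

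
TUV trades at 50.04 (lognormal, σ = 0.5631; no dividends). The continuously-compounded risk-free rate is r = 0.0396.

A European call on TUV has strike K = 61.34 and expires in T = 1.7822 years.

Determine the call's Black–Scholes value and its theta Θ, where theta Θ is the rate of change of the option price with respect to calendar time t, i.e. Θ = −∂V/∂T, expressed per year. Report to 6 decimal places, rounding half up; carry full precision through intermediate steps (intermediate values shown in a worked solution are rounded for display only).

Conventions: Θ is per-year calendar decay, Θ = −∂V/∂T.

price = 12.377392
Θ = -4.784611

σ√T = 0.5631·√1.7822 = 0.751733
d₁ = (ln(S/K) + (r+σ²/2)T) / (σ√T) = (ln(50.04/61.34) + (0.0396+0.5631²/2)·1.7822) / 0.751733 = (-0.203609 + 0.353127) / 0.751733 = 0.198896
d₂ = d₁ − σ√T = 0.198896 − 0.751733 = -0.552837
e^{−rT} = 0.931858
N(d₁) = 0.578828,  N(d₂) = 0.290188
Call price V = S·N(d₁) − K·e^{−rT}·N(d₂) = 28.964559 − 16.587167 = 12.377392
φ(d₁) = (1/√(2π))·e^{−d₁²/2} = 0.391129
Θ = −S·φ(d₁)·σ/(2√T) − r·K·e^{−rT}·N(d₂) = −4.127759 − 0.656852 = -4.784611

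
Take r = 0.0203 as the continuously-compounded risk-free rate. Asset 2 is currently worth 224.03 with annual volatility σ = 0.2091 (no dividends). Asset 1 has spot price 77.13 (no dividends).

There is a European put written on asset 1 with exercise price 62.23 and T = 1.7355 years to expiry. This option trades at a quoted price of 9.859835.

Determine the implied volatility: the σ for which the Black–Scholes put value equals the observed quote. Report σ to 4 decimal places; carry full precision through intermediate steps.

sigma = 0.4833

At σ = 0.4833 the Black–Scholes value reproduces the quote:
σ√T = 0.4833·√1.7355 = 0.636692
d₁ = (ln(S/K) + (r+σ²/2)T) / (σ√T) = (ln(77.13/62.23) + (0.0203+0.4833²/2)·1.7355) / 0.636692 = (0.214655 + 0.237919) / 0.636692 = 0.710821
d₂ = d₁ − σ√T = 0.710821 − 0.636692 = 0.074130
e^{−rT} = 0.965383
N(−d₁) = 0.238598,  N(−d₂) = 0.470454
V = K·e^{−rT}·N(−d₂) − S·N(−d₁) = 28.262863 − 18.403028 = 9.859835 (the quoted price), and the Black–Scholes price is strictly increasing in σ, so σ is unique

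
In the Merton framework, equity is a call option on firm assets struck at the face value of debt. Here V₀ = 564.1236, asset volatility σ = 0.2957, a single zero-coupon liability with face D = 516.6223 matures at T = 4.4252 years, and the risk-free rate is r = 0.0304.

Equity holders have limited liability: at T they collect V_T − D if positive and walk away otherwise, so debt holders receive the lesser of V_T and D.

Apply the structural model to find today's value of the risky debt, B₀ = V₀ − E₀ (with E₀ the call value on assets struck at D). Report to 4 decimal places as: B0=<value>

Work the structural quantities from V₀ = 564.1236 against face 516.6223:
d₁ = [ln(V₀/D) + (r + σ²/2)T] / (σ√T)
   = [ln(564.1236/516.6223) + (0.0304 + 0.5·0.2957²)·4.4252] / (0.2957·√4.4252)
   = [0.087961 + 0.327992] / 0.622039 = 0.668694
d₂ = d₁ − σ√T = 0.668694 − 0.622039 = 0.046655
N(d₁) = 0.748155,  N(d₂) = 0.518606,  e^(−rT) = 0.874130
E₀ = V₀·N(d₁) − D·e^(−rT)·N(d₂)
   = 564.1236·0.748155 − 516.6223·0.874130·0.518606 = 187.851857
B₀ = V₀ − E₀ = 564.1236 − 187.851857 = 376.271743

B0=376.2717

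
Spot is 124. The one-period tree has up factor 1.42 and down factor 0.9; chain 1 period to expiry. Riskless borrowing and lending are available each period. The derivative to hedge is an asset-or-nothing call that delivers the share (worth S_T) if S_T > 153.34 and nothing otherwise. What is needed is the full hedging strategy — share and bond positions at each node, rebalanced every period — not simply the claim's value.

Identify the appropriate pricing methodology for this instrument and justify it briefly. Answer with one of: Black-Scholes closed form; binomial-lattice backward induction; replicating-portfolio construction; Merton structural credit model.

Key observation: since the answer must list Δ and B at each node of the 1.42/0.9 lattice on 124, the replicating-portfolio method — solving the two-state system at every node — is the one that applies.

framework: replicating-portfolio construction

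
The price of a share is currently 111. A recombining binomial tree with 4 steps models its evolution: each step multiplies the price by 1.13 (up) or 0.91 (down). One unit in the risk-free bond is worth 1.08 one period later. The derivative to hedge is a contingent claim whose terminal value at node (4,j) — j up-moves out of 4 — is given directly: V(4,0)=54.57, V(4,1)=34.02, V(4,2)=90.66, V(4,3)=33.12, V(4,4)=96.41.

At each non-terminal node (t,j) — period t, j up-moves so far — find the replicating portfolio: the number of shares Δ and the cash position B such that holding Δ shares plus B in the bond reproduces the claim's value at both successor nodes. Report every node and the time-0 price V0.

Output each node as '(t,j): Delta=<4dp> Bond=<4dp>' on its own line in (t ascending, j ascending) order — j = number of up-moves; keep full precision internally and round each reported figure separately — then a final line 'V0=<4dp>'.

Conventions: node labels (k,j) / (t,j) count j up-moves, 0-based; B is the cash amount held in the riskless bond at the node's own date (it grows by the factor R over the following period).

Arbitrage-free pricing uses the up-move probability p* = (R−d)/(u−d) = 0.7727, discounting each step at R = 1.08.
At maturity the claim pays: V(4,0)=54.5700, V(4,1)=34.0200, V(4,2)=90.6600, V(4,3)=33.1200, V(4,4)=96.4100
(3,0): S=83.6464. Δ = (V_up−V_dn)/(S_up−S_dn) = (34.0200−54.5700)/(94.5204−76.1182) = -1.1167. V = [p*·34.0200 + (1−p*)·54.5700]/1.08 = 35.8245. B = V − Δ·S = 129.2336.
(3,1): S=103.8686. Δ = (V_up−V_dn)/(S_up−S_dn) = (90.6600−34.0200)/(117.3715−94.5204) = 2.4787. V = [p*·90.6600 + (1−p*)·34.0200]/1.08 = 72.0253. B = V − Δ·S = -185.4293.
(3,2): S=128.9797. Δ = (V_up−V_dn)/(S_up−S_dn) = (33.1200−90.6600)/(145.7470−117.3715) = -2.0278. V = [p*·33.1200 + (1−p*)·90.6600]/1.08 = 42.7753. B = V − Δ·S = 304.3207.
(3,3): S=160.1616. Δ = (V_up−V_dn)/(S_up−S_dn) = (96.4100−33.1200)/(180.9826−145.7470) = 1.7962. V = [p*·96.4100 + (1−p*)·33.1200]/1.08 = 75.9499. B = V − Δ·S = -211.7319.
(2,0): S=91.9191. Δ = (V_up−V_dn)/(S_up−S_dn) = (72.0253−35.8245)/(103.8686−83.6464) = 1.7901. V = [p*·72.0253 + (1−p*)·35.8245]/1.08 = 59.0720. B = V − Δ·S = -105.4769.
(2,1): S=114.1413. Δ = (V_up−V_dn)/(S_up−S_dn) = (42.7753−72.0253)/(128.9797−103.8686) = -1.1648. V = [p*·42.7753 + (1−p*)·72.0253]/1.08 = 45.7620. B = V − Δ·S = 178.7166.
(2,2): S=141.7359. Δ = (V_up−V_dn)/(S_up−S_dn) = (75.9499−42.7753)/(160.1616−128.9797) = 1.0639. V = [p*·75.9499 + (1−p*)·42.7753]/1.08 = 63.3428. B = V − Δ·S = -87.4511.
(1,0): S=101.0100. Δ = (V_up−V_dn)/(S_up−S_dn) = (45.7620−59.0720)/(114.1413−91.9191) = -0.5990. V = [p*·45.7620 + (1−p*)·59.0720]/1.08 = 45.1732. B = V − Δ·S = 105.6733.
(1,1): S=125.4300. Δ = (V_up−V_dn)/(S_up−S_dn) = (63.3428−45.7620)/(141.7359−114.1413) = 0.6371. V = [p*·63.3428 + (1−p*)·45.7620]/1.08 = 54.9511. B = V − Δ·S = -24.9615.
(0,0): S=111.0000. Δ = (V_up−V_dn)/(S_up−S_dn) = (54.9511−45.1732)/(125.4300−101.0100) = 0.4004. V = [p*·54.9511 + (1−p*)·45.1732]/1.08 = 48.8230. B = V − Δ·S = 4.3780.
Sanity check at the root: Δ(0,0)·S0 + B(0,0) reproduces V0 = 48.8230.

(0,0): Delta=0.4004 Bond=4.3780
(1,0): Delta=-0.5990 Bond=105.6733
(1,1): Delta=0.6371 Bond=-24.9615
(2,0): Delta=1.7901 Bond=-105.4769
(2,1): Delta=-1.1648 Bond=178.7166
(2,2): Delta=1.0639 Bond=-87.4511
(3,0): Delta=-1.1167 Bond=129.2336
(3,1): Delta=2.4787 Bond=-185.4293
(3,2): Delta=-2.0278 Bond=304.3207
(3,3): Delta=1.7962 Bond=-211.7319
V0=48.8230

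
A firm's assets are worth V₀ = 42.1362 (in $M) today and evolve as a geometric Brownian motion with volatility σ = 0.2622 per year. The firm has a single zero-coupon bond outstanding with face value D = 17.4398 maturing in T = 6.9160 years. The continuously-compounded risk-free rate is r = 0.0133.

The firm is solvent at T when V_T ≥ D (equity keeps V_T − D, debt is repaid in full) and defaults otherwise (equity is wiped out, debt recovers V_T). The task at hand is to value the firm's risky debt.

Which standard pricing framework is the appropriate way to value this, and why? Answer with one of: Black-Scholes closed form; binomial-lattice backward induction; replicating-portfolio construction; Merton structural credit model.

framework: Merton structural credit model

Key observation: assets follow a GBM and default happens iff V_T < 17.4398; valuing claims on that split (equity as a call, risky debt as the residual) is the structural model's definition.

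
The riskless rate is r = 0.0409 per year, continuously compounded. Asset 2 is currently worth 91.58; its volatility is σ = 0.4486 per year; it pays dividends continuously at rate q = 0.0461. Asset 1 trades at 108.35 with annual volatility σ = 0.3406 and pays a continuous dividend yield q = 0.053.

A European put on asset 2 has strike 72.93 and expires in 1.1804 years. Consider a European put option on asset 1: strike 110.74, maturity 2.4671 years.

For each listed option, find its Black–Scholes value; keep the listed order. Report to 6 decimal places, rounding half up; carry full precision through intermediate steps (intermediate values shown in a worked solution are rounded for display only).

price(asset 2 put K=72.93) = 7.910647
price(asset 1 put K=110.74) = 23.196966

[asset 2 put K=72.93]
σ√T = 0.4486·√1.1804 = 0.487387
d₁ = (ln(S/K) + (r−q+σ²/2)T) / (σ√T) = (ln(91.58/72.93) + (0.0409−0.0461+0.4486²/2)·1.1804) / 0.487387 = (0.227713 + 0.112635) / 0.487387 = 0.698311
d₂ = d₁ − σ√T = 0.698311 − 0.487387 = 0.210924
e^{−rT} = 0.952869
e^{−qT} = 0.947038
N(−d₁) = 0.242491,  N(−d₂) = 0.416473
price = K·e^{−rT}·N(−d₂) − S·e^{−qT}·N(−d₁) = 28.941845 − 21.031199 = 7.910647
[asset 1 put K=110.74]
σ√T = 0.3406·√2.4671 = 0.534981
d₁ = (ln(S/K) + (r−q+σ²/2)T) / (σ√T) = (ln(108.35/110.74) + (0.0409−0.053+0.3406²/2)·2.4671) / 0.534981 = (-0.021818 + 0.113250) / 0.534981 = 0.170907
d₂ = d₁ − σ√T = 0.170907 − 0.534981 = -0.364074
e^{−rT} = 0.904019
e^{−qT} = 0.877432
N(−d₁) = 0.432149,  N(−d₂) = 0.642099
price = K·e^{−rT}·N(−d₂) − S·e^{−qT}·N(−d₁) = 64.281201 − 41.084236 = 23.196966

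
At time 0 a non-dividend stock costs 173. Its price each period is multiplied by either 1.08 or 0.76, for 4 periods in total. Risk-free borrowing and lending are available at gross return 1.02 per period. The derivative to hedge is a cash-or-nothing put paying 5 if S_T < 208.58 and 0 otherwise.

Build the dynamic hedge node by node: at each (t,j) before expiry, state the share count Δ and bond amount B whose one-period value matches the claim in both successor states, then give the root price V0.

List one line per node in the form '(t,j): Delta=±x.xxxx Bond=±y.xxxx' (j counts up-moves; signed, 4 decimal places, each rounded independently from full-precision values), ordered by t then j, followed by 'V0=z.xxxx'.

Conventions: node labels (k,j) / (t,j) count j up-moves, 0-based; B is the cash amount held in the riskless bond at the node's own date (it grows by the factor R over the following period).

No-arbitrage ⇒ martingale measure with p* = (R−d)/(u−d) = 0.8125.
Expiry values: V(4,0)=5.0000, V(4,1)=5.0000, V(4,2)=5.0000, V(4,3)=5.0000, V(4,4)=0.0000
Node (3,0) S=75.9428: V=(p*·5.0000+(1−p*)·5.0000)/1.02=4.9020; Δ=(5.0000−5.0000)/(82.0183−57.7166)=0.0000; B=V−Δ·S=4.9020
Node (3,1) S=107.9188: V=(p*·5.0000+(1−p*)·5.0000)/1.02=4.9020; Δ=(5.0000−5.0000)/(116.5523−82.0183)=0.0000; B=V−Δ·S=4.9020
Node (3,2) S=153.3583: V=(p*·5.0000+(1−p*)·5.0000)/1.02=4.9020; Δ=(5.0000−5.0000)/(165.6269−116.5523)=0.0000; B=V−Δ·S=4.9020
Node (3,3) S=217.9302: V=(p*·0.0000+(1−p*)·5.0000)/1.02=0.9191; Δ=(0.0000−5.0000)/(235.3646−165.6269)=-0.0717; B=V−Δ·S=16.5441
Node (2,0) S=99.9248: V=(p*·4.9020+(1−p*)·4.9020)/1.02=4.8058; Δ=(4.9020−4.9020)/(107.9188−75.9428)=0.0000; B=V−Δ·S=4.8058
Node (2,1) S=141.9984: V=(p*·4.9020+(1−p*)·4.9020)/1.02=4.8058; Δ=(4.9020−4.9020)/(153.3583−107.9188)=0.0000; B=V−Δ·S=4.8058
Node (2,2) S=201.7872: V=(p*·0.9191+(1−p*)·4.9020)/1.02=1.6332; Δ=(0.9191−4.9020)/(217.9302−153.3583)=-0.0617; B=V−Δ·S=14.0796
Node (1,0) S=131.4800: V=(p*·4.8058+(1−p*)·4.8058)/1.02=4.7116; Δ=(4.8058−4.8058)/(141.9984−99.9248)=0.0000; B=V−Δ·S=4.7116
Node (1,1) S=186.8400: V=(p*·1.6332+(1−p*)·4.8058)/1.02=2.1844; Δ=(1.6332−4.8058)/(201.7872−141.9984)=-0.0531; B=V−Δ·S=12.0988
Node (0,0) S=173.0000: V=(p*·2.1844+(1−p*)·4.7116)/1.02=2.6061; Δ=(2.1844−4.7116)/(186.8400−131.4800)=-0.0457; B=V−Δ·S=10.5036
As a check, the time-0 holding Δ(0,0)·S0 + B(0,0) comes to 2.6061 — exactly V0.

(0,0): Delta=-0.0457 Bond=10.5036
(1,0): Delta=0.0000 Bond=4.7116
(1,1): Delta=-0.0531 Bond=12.0988
(2,0): Delta=0.0000 Bond=4.8058
(2,1): Delta=0.0000 Bond=4.8058
(2,2): Delta=-0.0617 Bond=14.0796
(3,0): Delta=0.0000 Bond=4.9020
(3,1): Delta=0.0000 Bond=4.9020
(3,2): Delta=0.0000 Bond=4.9020
(3,3): Delta=-0.0717 Bond=16.5441
V0=2.6061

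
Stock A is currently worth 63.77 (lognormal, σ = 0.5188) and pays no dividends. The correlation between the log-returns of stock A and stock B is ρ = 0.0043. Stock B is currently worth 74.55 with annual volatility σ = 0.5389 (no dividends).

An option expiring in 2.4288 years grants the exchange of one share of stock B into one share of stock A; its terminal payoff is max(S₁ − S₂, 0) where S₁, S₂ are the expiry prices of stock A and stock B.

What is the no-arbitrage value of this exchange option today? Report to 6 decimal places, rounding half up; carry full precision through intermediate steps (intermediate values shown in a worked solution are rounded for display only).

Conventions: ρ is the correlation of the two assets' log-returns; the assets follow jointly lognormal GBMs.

exchange price = 25.227879

σ_eff = √(σ₁² + σ₂² − 2ρσ₁σ₂) = √(0.5188² + 0.5389² − 2·0.0043·0.5188·0.5389) = 0.746433
d₁ = (ln(S₁/S₂) + (q₂ − q₁ + σ_eff²/2)T) / (σ_eff√T) = (ln(63.77/74.55) + (0.0 − 0.0 + 0.278581)·2.4288) / 1.163287 = 0.447380
d₂ = d₁ − σ_eff√T = 0.447380 − 1.163287 = -0.715907
N(d₁) = 0.672699,  N(d₂) = 0.237024
V = S₁·e^{−q₁T}·N(d₁) − S₂·e^{−q₂T}·N(d₂) = 42.898046 − 17.670168 = 25.227879
Key observation: no risk-free rate is needed — with the second asset as numeraire the exchange option is a call on the ratio S₁/S₂, and r cancels out of the value.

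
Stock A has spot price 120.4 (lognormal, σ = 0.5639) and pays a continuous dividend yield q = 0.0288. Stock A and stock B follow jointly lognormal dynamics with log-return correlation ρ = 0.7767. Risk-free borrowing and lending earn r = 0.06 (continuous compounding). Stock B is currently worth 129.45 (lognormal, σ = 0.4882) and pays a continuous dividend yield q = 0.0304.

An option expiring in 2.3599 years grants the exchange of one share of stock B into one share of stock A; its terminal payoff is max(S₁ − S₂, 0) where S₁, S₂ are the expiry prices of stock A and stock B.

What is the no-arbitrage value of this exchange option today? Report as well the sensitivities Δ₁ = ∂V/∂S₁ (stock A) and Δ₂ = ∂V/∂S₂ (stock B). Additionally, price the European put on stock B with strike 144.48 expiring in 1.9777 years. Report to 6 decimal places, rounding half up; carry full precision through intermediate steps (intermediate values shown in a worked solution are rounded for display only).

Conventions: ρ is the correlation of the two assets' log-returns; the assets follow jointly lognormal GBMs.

σ_eff = √(σ₁² + σ₂² − 2ρσ₁σ₂) = √(0.5639² + 0.4882² − 2·0.7767·0.5639·0.4882) = 0.358717
d₁ = (ln(S₁/S₂) + (q₂ − q₁ + σ_eff²/2)T) / (σ_eff√T) = (ln(120.4/129.45) + (0.0304 − 0.0288 + 0.064339)·2.3599) / 0.551059 = 0.150862
d₂ = d₁ − σ_eff√T = 0.150862 − 0.551059 = -0.400197
N(d₁) = 0.559958,  N(d₂) = 0.344506
V = S₁·e^{−q₁T}·N(d₁) − S₂·e^{−q₂T}·N(d₂) = 62.989016 − 41.508933 = 21.480082
Δ₁ = e^{−q₁T}·N(d₁) = 0.523165;  Δ₂ = −e^{−q₂T}·N(d₂) = -0.320656
[vanilla: stock B put K=144.48]
σ√T = 0.4882·√1.9777 = 0.686559
d₁ = (ln(S/K) + (r−q+σ²/2)T) / (σ√T) = (ln(129.45/144.48) + (0.06−0.0304+0.4882²/2)·1.9777) / 0.686559 = (-0.109846 + 0.294222) / 0.686559 = 0.268550
d₂ = d₁ − σ√T = 0.268550 − 0.686559 = -0.418009
e^{−rT} = 0.888108
e^{−qT} = 0.941650
N(−d₁) = 0.394138,  N(−d₂) = 0.662030
price = K·e^{−rT}·N(−d₂) − S·e^{−qT}·N(−d₁) = 84.947594 − 48.044069 = 36.903525

exchange price = 21.480082
Δ1 = 0.523165
Δ2 = -0.320656
price(stock B put K=144.48) = 36.903525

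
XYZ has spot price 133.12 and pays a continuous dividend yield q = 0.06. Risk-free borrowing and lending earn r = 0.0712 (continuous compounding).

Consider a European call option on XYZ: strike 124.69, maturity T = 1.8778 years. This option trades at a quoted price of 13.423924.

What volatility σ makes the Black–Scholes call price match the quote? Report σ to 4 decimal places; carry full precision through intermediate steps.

At σ = 0.1204 the Black–Scholes value reproduces the quote:
σ√T = 0.1204·√1.8778 = 0.164988
d₁ = (ln(S/K) + (r−q+σ²/2)T) / (σ√T) = (ln(133.12/124.69) + (0.0712−0.06+0.1204²/2)·1.8778) / 0.164988 = (0.065420 + 0.034642) / 0.164988 = 0.606483
d₂ = d₁ − σ√T = 0.606483 − 0.164988 = 0.441495
e^{−rT} = 0.874853
e^{−qT} = 0.893447
N(d₁) = 0.727903,  N(d₂) = 0.670573
V = S·e^{−qT}·N(d₁) − K·e^{−rT}·N(d₂) = 86.573642 − 73.149718 = 13.423924 (the observed quote) — the price is monotone increasing in volatility, hence this σ is the only solution

sigma = 0.1204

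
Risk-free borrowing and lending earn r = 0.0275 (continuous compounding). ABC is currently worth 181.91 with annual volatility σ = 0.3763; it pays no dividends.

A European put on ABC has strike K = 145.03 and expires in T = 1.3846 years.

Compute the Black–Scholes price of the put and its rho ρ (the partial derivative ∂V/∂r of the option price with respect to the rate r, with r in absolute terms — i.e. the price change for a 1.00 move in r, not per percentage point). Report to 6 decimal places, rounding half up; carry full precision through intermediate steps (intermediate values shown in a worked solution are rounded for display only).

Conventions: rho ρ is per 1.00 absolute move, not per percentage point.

price = 11.790930
ρ = -68.304838

σ√T = 0.3763·√1.3846 = 0.442789
d₁ = (ln(S/K) + (r+σ²/2)T) / (σ√T) = (ln(181.91/145.03) + (0.0275+0.3763²/2)·1.3846) / 0.442789 = (0.226571 + 0.136107) / 0.442789 = 0.819079
d₂ = d₁ − σ√T = 0.819079 − 0.442789 = 0.376290
e^{−rT} = 0.962639
N(−d₁) = 0.206371,  N(−d₂) = 0.353350
Put price V = K·e^{−rT}·N(−d₂) − S·N(−d₁) = 49.331820 − 37.540890 = 11.790930
ρ = −K·T·e^{−rT}·N(−d₂) = -68.304838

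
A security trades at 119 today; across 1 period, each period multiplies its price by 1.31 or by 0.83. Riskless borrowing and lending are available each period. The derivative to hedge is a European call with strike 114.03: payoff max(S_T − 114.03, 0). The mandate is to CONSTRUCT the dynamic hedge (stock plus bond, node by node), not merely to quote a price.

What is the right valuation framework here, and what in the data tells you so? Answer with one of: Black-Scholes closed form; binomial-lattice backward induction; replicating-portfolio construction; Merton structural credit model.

Key observation: the deliverable is the dynamic trading strategy on the 1-step tree (spot 119, moves 1.31 and 0.83), so the valuation must go through the node-by-node replicating-portfolio solve.

framework: replicating-portfolio construction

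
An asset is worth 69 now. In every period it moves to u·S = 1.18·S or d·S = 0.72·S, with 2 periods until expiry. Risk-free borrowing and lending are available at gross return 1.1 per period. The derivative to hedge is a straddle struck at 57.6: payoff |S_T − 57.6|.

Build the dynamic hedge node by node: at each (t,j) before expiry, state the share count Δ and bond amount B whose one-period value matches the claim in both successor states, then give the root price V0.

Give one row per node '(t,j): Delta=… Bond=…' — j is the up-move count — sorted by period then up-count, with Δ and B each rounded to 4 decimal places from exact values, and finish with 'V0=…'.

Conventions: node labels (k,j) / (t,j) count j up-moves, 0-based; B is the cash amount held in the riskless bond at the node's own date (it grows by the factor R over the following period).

Arbitrage-free pricing uses the up-move probability p* = (R−d)/(u−d) = 0.8261, discounting each step at R = 1.1.
Payoffs at expiry: V(2,0)=21.8304, V(2,1)=1.0224, V(2,2)=38.4756
Node (1,0) S=49.6800: V=(p*·1.0224+(1−p*)·21.8304)/1.1=4.2193; Δ=(1.0224−21.8304)/(58.6224−35.7696)=-0.9105; B=V−Δ·S=49.4540
Node (1,1) S=81.4200: V=(p*·38.4756+(1−p*)·1.0224)/1.1=29.0564; Δ=(38.4756−1.0224)/(96.0756−58.6224)=1.0000; B=V−Δ·S=-52.3636
Node (0,0) S=69.0000: V=(p*·29.0564+(1−p*)·4.2193)/1.1=22.4881; Δ=(29.0564−4.2193)/(81.4200−49.6800)=0.7825; B=V−Δ·S=-31.5056
Check: Δ(0,0)·S0 + B(0,0) = 22.4881 = V0.

(0,0): Delta=0.7825 Bond=-31.5056
(1,0): Delta=-0.9105 Bond=49.4540
(1,1): Delta=1.0000 Bond=-52.3636
V0=22.4881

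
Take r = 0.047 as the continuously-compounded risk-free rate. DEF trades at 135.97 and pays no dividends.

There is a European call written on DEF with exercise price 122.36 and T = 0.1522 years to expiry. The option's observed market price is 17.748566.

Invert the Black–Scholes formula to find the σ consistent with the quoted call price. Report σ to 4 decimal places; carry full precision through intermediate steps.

At σ = 0.4325 the Black–Scholes value reproduces the quote:
σ√T = 0.4325·√0.1522 = 0.168730
d₁ = (ln(S/K) + (r+σ²/2)T) / (σ√T) = (ln(135.97/122.36) + (0.047+0.4325²/2)·0.1522) / 0.168730 = (0.105467 + 0.021388) / 0.168730 = 0.751821
d₂ = d₁ − σ√T = 0.751821 − 0.168730 = 0.583091
e^{−rT} = 0.992872
N(d₁) = 0.773921,  N(d₂) = 0.720084
V = S·N(d₁) − K·e^{−rT}·N(d₂) = 105.230001 − 87.481436 = 17.748566 (equal to the quote); since ∂V/∂σ > 0 for all σ, the implied volatility is unique

sigma = 0.4325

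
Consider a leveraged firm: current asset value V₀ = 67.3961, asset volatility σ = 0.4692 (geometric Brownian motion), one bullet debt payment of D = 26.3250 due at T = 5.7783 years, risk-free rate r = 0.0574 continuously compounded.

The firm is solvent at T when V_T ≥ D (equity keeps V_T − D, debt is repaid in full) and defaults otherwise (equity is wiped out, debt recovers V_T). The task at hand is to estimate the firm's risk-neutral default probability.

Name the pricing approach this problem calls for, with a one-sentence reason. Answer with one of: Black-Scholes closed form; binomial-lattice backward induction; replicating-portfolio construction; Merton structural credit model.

framework: Merton structural credit model

Key observation: with the firm-asset dynamics (V₀ = 67.3961) and a single zero-coupon liability of face 26.3250 given, debt value, spread, and default probability all derive from the option view of the balance sheet.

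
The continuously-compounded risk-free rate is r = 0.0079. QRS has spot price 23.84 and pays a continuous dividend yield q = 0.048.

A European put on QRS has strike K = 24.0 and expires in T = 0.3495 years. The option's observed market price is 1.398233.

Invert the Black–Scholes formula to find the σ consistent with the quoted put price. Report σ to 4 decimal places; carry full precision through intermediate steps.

sigma = 0.2035

At σ = 0.2035 the Black–Scholes value reproduces the quote:
σ√T = 0.2035·√0.3495 = 0.120306
d₁ = (ln(S/K) + (r−q+σ²/2)T) / (σ√T) = (ln(23.84/24.0) + (0.0079−0.048+0.2035²/2)·0.3495) / 0.120306 = (-0.006689 − 0.006778) / 0.120306 = -0.111941
d₂ = d₁ − σ√T = -0.111941 − 0.120306 = -0.232247
e^{−rT} = 0.997243
e^{−qT} = 0.983364
N(−d₁) = 0.544565,  N(−d₂) = 0.591827
V = K·e^{−rT}·N(−d₂) − S·e^{−qT}·N(−d₁) = 14.164681 − 12.766447 = 1.398233 (the quoted price), and the Black–Scholes price is strictly increasing in σ, so σ is unique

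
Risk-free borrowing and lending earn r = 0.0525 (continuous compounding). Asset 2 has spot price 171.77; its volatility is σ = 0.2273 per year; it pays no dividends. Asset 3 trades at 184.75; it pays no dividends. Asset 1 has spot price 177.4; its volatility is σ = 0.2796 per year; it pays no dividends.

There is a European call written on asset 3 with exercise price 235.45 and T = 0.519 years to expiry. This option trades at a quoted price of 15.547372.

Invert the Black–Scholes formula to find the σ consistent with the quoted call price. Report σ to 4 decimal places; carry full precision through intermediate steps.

sigma = 0.5627

At σ = 0.5627 the Black–Scholes value reproduces the quote:
σ√T = 0.5627·√0.519 = 0.405378
d₁ = (ln(S/K) + (r+σ²/2)T) / (σ√T) = (ln(184.75/235.45) + (0.0525+0.5627²/2)·0.519) / 0.405378 = (-0.242495 + 0.109413) / 0.405378 = -0.328290
d₂ = d₁ − σ√T = -0.328290 − 0.405378 = -0.733668
e^{−rT} = 0.973120
N(d₁) = 0.371346,  N(d₂) = 0.231575
V = S·N(d₁) − K·e^{−rT}·N(d₂) = 68.606207 − 53.058835 = 15.547372 (the quoted price), and the Black–Scholes price is strictly increasing in σ, so σ is unique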